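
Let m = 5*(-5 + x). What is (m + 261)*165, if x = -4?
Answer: 35640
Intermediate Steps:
m = -45 (m = 5*(-5 - 4) = 5*(-9) = -45)
(m + 261)*165 = (-45 + 261)*165 = 216*165 = 35640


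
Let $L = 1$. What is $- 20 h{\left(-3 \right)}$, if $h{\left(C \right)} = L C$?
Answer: $60$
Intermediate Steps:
$h{\left(C \right)} = C$ ($h{\left(C \right)} = 1 C = C$)
$- 20 h{\left(-3 \right)} = \left(-20\right) \left(-3\right) = 60$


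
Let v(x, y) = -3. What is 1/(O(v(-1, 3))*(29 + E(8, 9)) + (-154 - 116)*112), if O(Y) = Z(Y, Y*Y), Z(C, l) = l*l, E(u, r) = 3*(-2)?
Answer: -1/28377 ≈ -3.5240e-5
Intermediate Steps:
E(u, r) = -6
Z(C, l) = l²
O(Y) = Y⁴ (O(Y) = (Y*Y)² = (Y²)² = Y⁴)
1/(O(v(-1, 3))*(29 + E(8, 9)) + (-154 - 116)*112) = 1/((-3)⁴*(29 - 6) + (-154 - 116)*112) = 1/(81*23 - 270*112) = 1/(1863 - 30240) = 1/(-28377) = -1/28377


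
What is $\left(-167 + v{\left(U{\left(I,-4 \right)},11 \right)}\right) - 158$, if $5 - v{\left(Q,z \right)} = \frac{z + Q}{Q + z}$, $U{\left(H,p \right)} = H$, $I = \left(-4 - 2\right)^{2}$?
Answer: $-321$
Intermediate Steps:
$I = 36$ ($I = \left(-6\right)^{2} = 36$)
$v{\left(Q,z \right)} = 4$ ($v{\left(Q,z \right)} = 5 - \frac{z + Q}{Q + z} = 5 - \frac{Q + z}{Q + z} = 5 - 1 = 4$)
$\left(-167 + v{\left(U{\left(I,-4 \right)},11 \right)}\right) - 158 = \left(-167 + 4\right) - 158 = -163 - 158 = -321$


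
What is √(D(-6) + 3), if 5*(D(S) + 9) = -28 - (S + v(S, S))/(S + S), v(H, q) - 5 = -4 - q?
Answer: I*√417/6 ≈ 3.4034*I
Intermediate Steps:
v(H, q) = 1 - q (v(H, q) = 5 + (-4 - q) = 1 - q)
D(S) = -73/5 - 1/(10*S) (D(S) = -9 + (-28 - (S + (1 - S))/(S + S))/5 = -9 + (-28 - 1/(2*S))/5 = -9 + (-28/5 - 1/(10*S)) = -73/5 - 1/(10*S))
√(D(-6) + 3) = √((⅒)*(-1 - 146*(-6))/(-6) + 3) = √((⅒)*(-⅙)*(-1 + 876) + 3) = √((⅒)*(-⅙)*875 + 3) = √(-175/12 + 3) = √(-139/12) = I*√417/6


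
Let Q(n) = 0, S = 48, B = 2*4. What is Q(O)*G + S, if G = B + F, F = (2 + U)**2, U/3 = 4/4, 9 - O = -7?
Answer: 48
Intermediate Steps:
B = 8
O = 16 (O = 9 - 1*(-7) = 9 + 7 = 16)
U = 3 (U = 3*(4/4) = 3*(4*(1/4)) = 3*1 = 3)
F = 25 (F = (2 + 3)**2 = 5**2 = 25)
G = 33 (G = 8 + 25 = 33)
Q(O)*G + S = 0*33 + 48 = 0 + 48 = 48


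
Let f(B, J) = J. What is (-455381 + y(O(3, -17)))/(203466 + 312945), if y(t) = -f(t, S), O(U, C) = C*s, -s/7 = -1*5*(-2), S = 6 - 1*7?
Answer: -455380/516411 ≈ -0.88182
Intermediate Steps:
S = -1 (S = 6 - 7 = -1)
s = -70 (s = -7*(-1*5)*(-2) = -(-35)*(-2) = -7*10 = -70)
O(U, C) = -70*C (O(U, C) = C*(-70) = -70*C)
y(t) = 1 (y(t) = -1*(-1) = 1)
(-455381 + y(O(3, -17)))/(203466 + 312945) = (-455381 + 1)/(203466 + 312945) = -455380/516411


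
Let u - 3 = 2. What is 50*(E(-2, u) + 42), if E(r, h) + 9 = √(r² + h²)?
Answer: 1650 + 50*√29 ≈ 1919.3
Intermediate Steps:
u = 5 (u = 3 + 2 = 5)
E(r, h) = -9 + √(h² + r²) (E(r, h) = -9 + √(r² + h²) = -9 + √(h² + r²))
50*(E(-2, u) + 42) = 50*((-9 + √(5² + (-2)²)) + 42) = 50*((-9 + √(25 + 4)) + 42) = 50*((-9 + √29) + 42) = 50*(33 + √29) = 1650 + 50*√29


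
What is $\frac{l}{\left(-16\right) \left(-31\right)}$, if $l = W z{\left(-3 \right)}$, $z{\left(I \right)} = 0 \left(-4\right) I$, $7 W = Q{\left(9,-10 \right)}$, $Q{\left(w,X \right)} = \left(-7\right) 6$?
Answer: $0$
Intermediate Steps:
$Q{\left(w,X \right)} = -42$
$W = -6$ ($W = \frac{1}{7} \left(-42\right) = -6$)
$z{\left(I \right)} = 0$ ($z{\left(I \right)} = 0 I = 0$)
$l = 0$ ($l = \left(-6\right) 0 = 0$)
$\frac{l}{\left(-16\right) \left(-31\right)} = \frac{0}{\left(-16\right) \left(-31\right)} = \frac{0}{496} = 0 \cdot \frac{1}{496} = 0$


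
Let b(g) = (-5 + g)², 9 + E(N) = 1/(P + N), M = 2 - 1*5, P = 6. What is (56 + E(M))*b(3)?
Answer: 568/3 ≈ 189.33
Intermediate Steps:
M = -3 (M = 2 - 5 = -3)
E(N) = -9 + 1/(6 + N)
(56 + E(M))*b(3) = (56 + (-53 - 9*(-3))/(6 - 3))*(-5 + 3)² = (56 + (-53 + 27)/3)*(-2)² = (56 + (⅓)*(-26))*4 = (56 - 26/3)*4 = (142/3)*4 = 568/3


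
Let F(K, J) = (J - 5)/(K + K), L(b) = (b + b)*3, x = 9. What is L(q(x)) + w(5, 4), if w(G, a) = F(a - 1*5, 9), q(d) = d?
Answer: 52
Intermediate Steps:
L(b) = 6*b (L(b) = (2*b)*3 = 6*b)
F(K, J) = (-5 + J)/(2*K) (F(K, J) = (-5 + J)/((2*K)) = (-5 + J)*(1/(2*K)) = (-5 + J)/(2*K))
w(G, a) = 2/(-5 + a) (w(G, a) = (-5 + 9)/(2*(a - 1*5)) = (1/2)*4/(a - 5) = (1/2)*4/(-5 + a) = 2/(-5 + a))
L(q(x)) + w(5, 4) = 6*9 + 2/(-5 + 4) = 54 + 2/(-1) = 54 + 2*(-1) = 54 - 2 = 52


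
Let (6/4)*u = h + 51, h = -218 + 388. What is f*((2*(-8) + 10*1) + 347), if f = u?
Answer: 150722/3 ≈ 50241.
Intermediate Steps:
h = 170
u = 442/3 (u = 2*(170 + 51)/3 = (2/3)*221 = 442/3 ≈ 147.33)
f = 442/3 ≈ 147.33
f*((2*(-8) + 10*1) + 347) = 442*((2*(-8) + 10*1) + 347)/3 = 442*((-16 + 10) + 347)/3 = 442*(-6 + 347)/3 = (442/3)*341 = 150722/3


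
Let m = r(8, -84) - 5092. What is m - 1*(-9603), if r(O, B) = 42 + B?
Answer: 4469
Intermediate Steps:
m = -5134 (m = (42 - 84) - 5092 = -42 - 5092 = -5134)
m - 1*(-9603) = -5134 - 1*(-9603) = -5134 + 9603 = 4469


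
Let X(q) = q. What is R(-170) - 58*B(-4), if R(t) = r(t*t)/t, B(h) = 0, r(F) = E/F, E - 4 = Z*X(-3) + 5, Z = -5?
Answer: -3/614125 ≈ -4.8850e-6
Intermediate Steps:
E = 24 (E = 4 + (-5*(-3) + 5) = 4 + (15 + 5) = 4 + 20 = 24)
r(F) = 24/F
R(t) = 24/t³ (R(t) = (24/((t*t)))/t = (24/(t²))/t = (24/t²)/t = 24/t³)
R(-170) - 58*B(-4) = 24/(-170)³ - 58*0 = 24*(-1/4913000) - 1*0 = -3/614125 + 0 = -3/614125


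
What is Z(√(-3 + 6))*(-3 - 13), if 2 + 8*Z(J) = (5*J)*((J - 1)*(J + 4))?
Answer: -86 + 10*√3 ≈ -68.679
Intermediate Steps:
Z(J) = -¼ + 5*J*(-1 + J)*(4 + J)/8 (Z(J) = -¼ + ((5*J)*((J - 1)*(J + 4)))/8 = -¼ + ((5*J)*((-1 + J)*(4 + J)))/8 = -¼ + (5*J*(-1 + J)*(4 + J))/8 = -¼ + 5*J*(-1 + J)*(4 + J)/8)
Z(√(-3 + 6))*(-3 - 13) = (-¼ - 5*√(-3 + 6)/2 + 5*(√(-3 + 6))³/8 + 15*(√(-3 + 6))²/8)*(-3 - 13) = (-¼ - 5*√3/2 + 5*(√3)³/8 + 15*(√3)²/8)*(-16) = (-¼ - 5*√3/2 + 5*(3*√3)/8 + (15/8)*3)*(-16) = (-¼ - 5*√3/2 + 15*√3/8 + 45/8)*(-16) = (43/8 - 5*√3/8)*(-16) = -86 + 10*√3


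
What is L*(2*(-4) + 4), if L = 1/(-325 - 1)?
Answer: 2/163 ≈ 0.012270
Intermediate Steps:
L = -1/326 (L = 1/(-326) = -1/326 ≈ -0.0030675)
L*(2*(-4) + 4) = -(2*(-4) + 4)/326 = -(-8 + 4)/326 = -1/326*(-4) = 2/163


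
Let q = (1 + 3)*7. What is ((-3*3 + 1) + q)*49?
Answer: 980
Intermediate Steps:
q = 28 (q = 4*7 = 28)
((-3*3 + 1) + q)*49 = ((-3*3 + 1) + 28)*49 = ((-9 + 1) + 28)*49 = (-8 + 28)*49 = 20*49 = 980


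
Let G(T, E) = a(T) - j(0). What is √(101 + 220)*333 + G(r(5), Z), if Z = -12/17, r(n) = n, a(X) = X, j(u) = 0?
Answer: 5 + 333*√321 ≈ 5971.2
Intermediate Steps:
Z = -12/17 (Z = -12*1/17 = -12/17 ≈ -0.70588)
G(T, E) = T (G(T, E) = T - 1*0 = T + 0 = T)
√(101 + 220)*333 + G(r(5), Z) = √(101 + 220)*333 + 5 = √321*333 + 5 = 333*√321 + 5 = 5 + 333*√321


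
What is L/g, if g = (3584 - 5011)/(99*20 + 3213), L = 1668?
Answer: -8661924/1427 ≈ -6070.0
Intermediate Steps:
g = -1427/5193 (g = -1427/(1980 + 3213) = -1427/5193 ≈ -0.27479)
L/g = 1668/(-1427/5193) = 1668*(-5193/1427) = -8661924/1427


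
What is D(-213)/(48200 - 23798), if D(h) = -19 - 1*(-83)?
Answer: 32/12201 ≈ 0.0026227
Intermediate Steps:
D(h) = 64 (D(h) = -19 + 83 = 64)
D(-213)/(48200 - 23798) = 64/(48200 - 23798) = 64/24402 = 64*(1/24402) = 32/12201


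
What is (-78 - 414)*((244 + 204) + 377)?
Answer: -405900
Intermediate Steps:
(-78 - 414)*((244 + 204) + 377) = -492*(448 + 377) = -492*825 = -405900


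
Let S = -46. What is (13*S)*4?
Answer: -2392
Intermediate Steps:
(13*S)*4 = (13*(-46))*4 = -598*4 = -2392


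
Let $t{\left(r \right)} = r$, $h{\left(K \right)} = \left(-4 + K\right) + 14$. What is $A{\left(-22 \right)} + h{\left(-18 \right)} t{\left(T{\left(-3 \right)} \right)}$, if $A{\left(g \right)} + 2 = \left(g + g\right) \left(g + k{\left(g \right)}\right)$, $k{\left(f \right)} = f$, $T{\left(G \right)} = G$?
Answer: $1958$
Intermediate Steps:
$h{\left(K \right)} = 10 + K$
$A{\left(g \right)} = -2 + 4 g^{2}$ ($A{\left(g \right)} = -2 + \left(g + g\right) \left(g + g\right) = -2 + 2 g 2 g = -2 + 4 g^{2}$)
$A{\left(-22 \right)} + h{\left(-18 \right)} t{\left(T{\left(-3 \right)} \right)} = \left(-2 + 4 \left(-22\right)^{2}\right) + \left(10 - 18\right) \left(-3\right) = \left(-2 + 4 \cdot 484\right) - -24 = \left(-2 + 1936\right) + 24 = 1934 + 24 = 1958$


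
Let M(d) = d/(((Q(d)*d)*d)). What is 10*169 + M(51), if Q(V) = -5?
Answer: 430949/255 ≈ 1690.0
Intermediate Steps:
M(d) = -1/(5*d) (M(d) = d/(((-5*d)*d)) = d/((-5*d²)) = d*(-1/(5*d²)) = -1/(5*d))
10*169 + M(51) = 10*169 - ⅕/51 = 1690 - ⅕*1/51 = 1690 - 1/255 = 430949/255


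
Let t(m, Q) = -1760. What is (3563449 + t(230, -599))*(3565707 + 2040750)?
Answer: 19968456225873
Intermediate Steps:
(3563449 + t(230, -599))*(3565707 + 2040750) = (3563449 - 1760)*(3565707 + 2040750) = 3561689*5606457 = 19968456225873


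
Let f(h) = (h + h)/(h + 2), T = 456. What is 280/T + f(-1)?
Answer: -79/57 ≈ -1.3860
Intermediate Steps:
f(h) = 2*h/(2 + h) (f(h) = (2*h)/(2 + h) = 2*h/(2 + h))
280/T + f(-1) = 280/456 + 2*(-1)/(2 - 1) = 280*(1/456) + 2*(-1)/1 = 35/57 + 2*(-1)*1 = 35/57 - 2 = -79/57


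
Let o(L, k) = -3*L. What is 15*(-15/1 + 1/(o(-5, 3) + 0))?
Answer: -224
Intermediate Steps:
15*(-15/1 + 1/(o(-5, 3) + 0)) = 15*(-15/1 + 1/(-3*(-5) + 0)) = 15*(-15*1 + 1/(15 + 0)) = 15*(-15 + 1/15) = 15*(-224/15) = -224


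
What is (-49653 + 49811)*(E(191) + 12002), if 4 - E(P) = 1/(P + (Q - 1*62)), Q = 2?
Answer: 248500030/131 ≈ 1.8969e+6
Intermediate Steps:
E(P) = 4 - 1/(-60 + P) (E(P) = 4 - 1/(P + (2 - 1*62)) = 4 - 1/(P + (2 - 62)) = 4 - 1/(P - 60) = 4 - 1/(-60 + P))
(-49653 + 49811)*(E(191) + 12002) = (-49653 + 49811)*((-241 + 4*191)/(-60 + 191) + 12002) = 158*((-241 + 764)/131 + 12002) = 158*((1/131)*523 + 12002) = 158*(523/131 + 12002) = 158*(1572785/131) = 248500030/131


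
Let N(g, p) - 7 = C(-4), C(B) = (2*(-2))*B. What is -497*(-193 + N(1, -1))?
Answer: 84490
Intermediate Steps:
C(B) = -4*B
N(g, p) = 23 (N(g, p) = 7 - 4*(-4) = 7 + 16 = 23)
-497*(-193 + N(1, -1)) = -497*(-193 + 23) = -497*(-170) = 84490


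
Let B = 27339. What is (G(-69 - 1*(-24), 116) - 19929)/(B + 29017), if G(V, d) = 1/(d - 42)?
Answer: -1474745/4170344 ≈ -0.35363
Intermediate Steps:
G(V, d) = 1/(-42 + d)
(G(-69 - 1*(-24), 116) - 19929)/(B + 29017) = (1/(-42 + 116) - 19929)/(27339 + 29017) = (1/74 - 19929)/56356 = (1/74 - 19929)*(1/56356) = -1474745/74*1/56356 = -1474745/4170344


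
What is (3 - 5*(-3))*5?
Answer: 90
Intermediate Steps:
(3 - 5*(-3))*5 = (3 + 15)*5 = 18*5 = 90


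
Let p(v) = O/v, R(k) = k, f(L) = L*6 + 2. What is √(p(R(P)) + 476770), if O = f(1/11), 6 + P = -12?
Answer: 2*√129800594/33 ≈ 690.49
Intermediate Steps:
P = -18 (P = -6 - 12 = -18)
f(L) = 2 + 6*L (f(L) = 6*L + 2 = 2 + 6*L)
O = 28/11 (O = 2 + 6/11 = 28/11 ≈ 2.5455)
p(v) = 28/(11*v)
√(p(R(P)) + 476770) = √((28/11)/(-18) + 476770) = √((28/11)*(-1/18) + 476770) = √(-14/99 + 476770) = √(47200216/99) = 2*√129800594/33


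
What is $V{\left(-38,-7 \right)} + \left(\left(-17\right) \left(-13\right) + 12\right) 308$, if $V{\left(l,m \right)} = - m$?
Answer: $71771$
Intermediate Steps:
$V{\left(-38,-7 \right)} + \left(\left(-17\right) \left(-13\right) + 12\right) 308 = \left(-1\right) \left(-7\right) + \left(\left(-17\right) \left(-13\right) + 12\right) 308 = 7 + \left(221 + 12\right) 308 = 7 + 233 \cdot 308 = 7 + 71764 = 71771$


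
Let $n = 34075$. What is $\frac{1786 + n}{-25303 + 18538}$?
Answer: $- \frac{35861}{6765} \approx -5.301$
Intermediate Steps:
$\frac{1786 + n}{-25303 + 18538} = \frac{1786 + 34075}{-25303 + 18538} = \frac{35861}{-6765} = 35861 \left(- \frac{1}{6765}\right) = - \frac{35861}{6765}$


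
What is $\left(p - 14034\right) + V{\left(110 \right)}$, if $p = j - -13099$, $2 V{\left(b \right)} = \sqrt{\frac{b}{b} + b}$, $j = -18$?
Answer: $-953 + \frac{\sqrt{111}}{2} \approx -947.73$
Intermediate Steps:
$V{\left(b \right)} = \frac{\sqrt{1 + b}}{2}$ ($V{\left(b \right)} = \frac{\sqrt{\frac{b}{b} + b}}{2} = \frac{\sqrt{1 + b}}{2}$)
$p = 13081$ ($p = -18 - -13099 = -18 + 13099 = 13081$)
$\left(p - 14034\right) + V{\left(110 \right)} = \left(13081 - 14034\right) + \frac{\sqrt{1 + 110}}{2} = -953 + \frac{\sqrt{111}}{2}$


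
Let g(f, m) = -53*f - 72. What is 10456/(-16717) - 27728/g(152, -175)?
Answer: 23658913/8492236 ≈ 2.7859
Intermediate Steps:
g(f, m) = -72 - 53*f
10456/(-16717) - 27728/g(152, -175) = 10456/(-16717) - 27728/(-72 - 53*152) = 10456*(-1/16717) - 27728/(-72 - 8056) = -10456/16717 - 27728/(-8128) = -10456/16717 - 27728*(-1/8128) = -10456/16717 + 1733/508 = 23658913/8492236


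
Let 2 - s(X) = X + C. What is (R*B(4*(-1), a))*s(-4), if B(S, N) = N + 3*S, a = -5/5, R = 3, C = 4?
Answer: -78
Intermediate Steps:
a = -1 (a = -5*⅕ = -1)
s(X) = -2 - X (s(X) = 2 - (X + 4) = 2 - (4 + X) = 2 + (-4 - X) = -2 - X)
(R*B(4*(-1), a))*s(-4) = (3*(-1 + 3*(4*(-1))))*(-2 - 1*(-4)) = (3*(-1 + 3*(-4)))*(-2 + 4) = (3*(-1 - 12))*2 = (3*(-13))*2 = -39*2 = -78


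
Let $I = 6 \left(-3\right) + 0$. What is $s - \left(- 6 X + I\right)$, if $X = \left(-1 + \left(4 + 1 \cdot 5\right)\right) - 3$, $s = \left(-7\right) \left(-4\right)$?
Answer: $76$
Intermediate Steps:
$I = -18$ ($I = -18 + 0 = -18$)
$s = 28$
$X = 5$ ($X = \left(-1 + \left(4 + 5\right)\right) - 3 = \left(-1 + 9\right) - 3 = 8 - 3 = 5$)
$s - \left(- 6 X + I\right) = 28 - \left(\left(-6\right) 5 - 18\right) = 28 - \left(-30 - 18\right) = 28 - -48 = 28 + 48 = 76$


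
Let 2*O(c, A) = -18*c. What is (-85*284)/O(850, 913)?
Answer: 142/45 ≈ 3.1556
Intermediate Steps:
O(c, A) = -9*c (O(c, A) = (-18*c)/2 = -9*c)
(-85*284)/O(850, 913) = (-85*284)/((-9*850)) = -24140/(-7650) = -24140*(-1/7650) = 142/45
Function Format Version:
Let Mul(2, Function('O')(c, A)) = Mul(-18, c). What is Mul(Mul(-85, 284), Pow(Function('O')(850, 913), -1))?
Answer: Rational(142, 45) ≈ 3.1556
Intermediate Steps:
Function('O')(c, A) = Mul(-9, c) (Function('O')(c, A) = Mul(Rational(1, 2), Mul(-18, c)) = Mul(-9, c))
Mul(Mul(-85, 284), Pow(Function('O')(850, 913), -1)) = Mul(Mul(-85, 284), Pow(Mul(-9, 850), -1)) = Mul(-24140, Pow(-7650, -1)) = Mul(-24140, Rational(-1, 7650)) = Rational(142, 45)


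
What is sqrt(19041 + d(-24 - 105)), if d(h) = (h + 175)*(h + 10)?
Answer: sqrt(13567) ≈ 116.48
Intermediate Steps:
d(h) = (10 + h)*(175 + h) (d(h) = (175 + h)*(10 + h) = (10 + h)*(175 + h))
sqrt(19041 + d(-24 - 105)) = sqrt(19041 + (1750 + (-24 - 105)**2 + 185*(-24 - 105))) = sqrt(19041 + (1750 + (-129)**2 + 185*(-129))) = sqrt(19041 + (1750 + 16641 - 23865)) = sqrt(19041 - 5474) = sqrt(13567)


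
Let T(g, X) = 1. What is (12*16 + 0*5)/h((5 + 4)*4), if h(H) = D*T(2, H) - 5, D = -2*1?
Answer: -192/7 ≈ -27.429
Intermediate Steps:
D = -2
h(H) = -7 (h(H) = -2*1 - 5 = -2 - 5 = -7)
(12*16 + 0*5)/h((5 + 4)*4) = (12*16 + 0*5)/(-7) = -(192 + 0)/7 = -⅐*192 = -192/7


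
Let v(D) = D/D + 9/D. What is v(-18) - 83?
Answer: -165/2 ≈ -82.500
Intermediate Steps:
v(D) = 1 + 9/D
v(-18) - 83 = (9 - 18)/(-18) - 83 = -1/18*(-9) - 83 = ½ - 83 = -165/2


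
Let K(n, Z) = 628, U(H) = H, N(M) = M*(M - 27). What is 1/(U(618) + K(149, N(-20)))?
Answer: 1/1246 ≈ 0.00080257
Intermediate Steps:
N(M) = M*(-27 + M)
1/(U(618) + K(149, N(-20))) = 1/(618 + 628) = 1/1246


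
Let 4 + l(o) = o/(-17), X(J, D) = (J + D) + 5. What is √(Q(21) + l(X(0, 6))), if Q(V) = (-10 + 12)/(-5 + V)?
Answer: I*√20910/68 ≈ 2.1265*I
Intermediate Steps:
Q(V) = 2/(-5 + V)
X(J, D) = 5 + D + J (X(J, D) = (D + J) + 5 = 5 + D + J)
l(o) = -4 - o/17 (l(o) = -4 + o/(-17) = -4 + o*(-1/17) = -4 - o/17)
√(Q(21) + l(X(0, 6))) = √(2/(-5 + 21) + (-4 - (5 + 6 + 0)/17)) = √(2/16 + (-4 - 1/17*11)) = √(2*(1/16) + (-4 - 11/17)) = √(⅛ - 79/17) = √(-615/136) = I*√20910/68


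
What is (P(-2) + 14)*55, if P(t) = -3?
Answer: 605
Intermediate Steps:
(P(-2) + 14)*55 = (-3 + 14)*55 = 11*55 = 605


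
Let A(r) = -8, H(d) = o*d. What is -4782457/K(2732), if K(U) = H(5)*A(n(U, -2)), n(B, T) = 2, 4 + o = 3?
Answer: -4782457/40 ≈ -1.1956e+5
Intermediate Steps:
o = -1 (o = -4 + 3 = -1)
H(d) = -d
K(U) = 40 (K(U) = -1*5*(-8) = -5*(-8) = 40)
-4782457/K(2732) = -4782457/40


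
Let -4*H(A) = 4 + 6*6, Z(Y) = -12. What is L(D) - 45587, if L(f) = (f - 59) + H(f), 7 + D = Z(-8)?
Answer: -45675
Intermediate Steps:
D = -19 (D = -7 - 12 = -19)
H(A) = -10 (H(A) = -(4 + 6*6)/4 = -(4 + 36)/4 = -¼*40 = -10)
L(f) = -69 + f (L(f) = (f - 59) - 10 = (-59 + f) - 10 = -69 + f)
L(D) - 45587 = (-69 - 19) - 45587 = -88 - 45587 = -45675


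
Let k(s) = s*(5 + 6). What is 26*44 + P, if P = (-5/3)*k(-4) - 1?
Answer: 3649/3 ≈ 1216.3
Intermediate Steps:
k(s) = 11*s (k(s) = s*11 = 11*s)
P = 217/3 (P = (-5/3)*(11*(-4)) - 1 = -5*⅓*(-44) - 1 = -5/3*(-44) - 1 = 220/3 - 1 = 217/3 ≈ 72.333)
26*44 + P = 26*44 + 217/3 = 1144 + 217/3 = 3649/3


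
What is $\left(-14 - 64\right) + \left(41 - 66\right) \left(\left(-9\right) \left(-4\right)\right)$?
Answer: $-978$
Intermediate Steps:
$\left(-14 - 64\right) + \left(41 - 66\right) \left(\left(-9\right) \left(-4\right)\right) = -78 + \left(41 - 66\right) 36 = -78 - 900 = -978$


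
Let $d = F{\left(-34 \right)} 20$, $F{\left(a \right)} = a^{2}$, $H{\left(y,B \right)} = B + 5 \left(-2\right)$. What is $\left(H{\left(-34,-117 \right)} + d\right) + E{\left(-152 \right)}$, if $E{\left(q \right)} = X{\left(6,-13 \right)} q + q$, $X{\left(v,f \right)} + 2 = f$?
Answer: $25121$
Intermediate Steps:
$X{\left(v,f \right)} = -2 + f$
$H{\left(y,B \right)} = -10 + B$ ($H{\left(y,B \right)} = B - 10 = -10 + B$)
$E{\left(q \right)} = - 14 q$ ($E{\left(q \right)} = \left(-2 - 13\right) q + q = - 15 q + q = - 14 q$)
$d = 23120$ ($d = \left(-34\right)^{2} \cdot 20 = 1156 \cdot 20 = 23120$)
$\left(H{\left(-34,-117 \right)} + d\right) + E{\left(-152 \right)} = \left(\left(-10 - 117\right) + 23120\right) - -2128 = \left(-127 + 23120\right) + 2128 = 22993 + 2128 = 25121$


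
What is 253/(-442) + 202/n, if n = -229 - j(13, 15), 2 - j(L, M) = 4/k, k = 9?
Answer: -1328531/917150 ≈ -1.4485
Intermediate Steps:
j(L, M) = 14/9 (j(L, M) = 2 - 4/9 = 14/9)
n = -2075/9 (n = -229 - 1*14/9 = -229 - 14/9 = -2075/9 ≈ -230.56)
253/(-442) + 202/n = 253/(-442) + 202/(-2075/9) = 253*(-1/442) + 202*(-9/2075) = -253/442 - 1818/2075 = -1328531/917150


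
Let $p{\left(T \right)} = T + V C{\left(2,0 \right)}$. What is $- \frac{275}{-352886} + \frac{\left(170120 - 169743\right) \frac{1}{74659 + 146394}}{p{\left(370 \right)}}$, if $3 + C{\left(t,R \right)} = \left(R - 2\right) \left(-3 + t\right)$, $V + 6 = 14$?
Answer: $\frac{5534716043}{7059589060699} \approx 0.000784$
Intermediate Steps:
$V = 8$ ($V = -6 + 14 = 8$)
$C{\left(t,R \right)} = -3 + \left(-3 + t\right) \left(-2 + R\right)$ ($C{\left(t,R \right)} = -3 + \left(R - 2\right) \left(-3 + t\right) = -3 + \left(-2 + R\right) \left(-3 + t\right) = -3 + \left(-3 + t\right) \left(-2 + R\right)$)
$p{\left(T \right)} = -8 + T$ ($p{\left(T \right)} = T + 8 \left(3 - 0 - 4 + 0 \cdot 2\right) = T + 8 \left(3 + 0 - 4 + 0\right) = T + 8 \left(-1\right) = T - 8 = -8 + T$)
$- \frac{275}{-352886} + \frac{\left(170120 - 169743\right) \frac{1}{74659 + 146394}}{p{\left(370 \right)}} = - \frac{275}{-352886} + \frac{\left(170120 - 169743\right) \frac{1}{74659 + 146394}}{-8 + 370} = \left(-275\right) \left(- \frac{1}{352886}\right) + \frac{377 \cdot \frac{1}{221053}}{362} = \frac{275}{352886} + 377 \cdot \frac{1}{221053} \cdot \frac{1}{362} = \frac{275}{352886} + \frac{377}{221053} \cdot \frac{1}{362} = \frac{275}{352886} + \frac{377}{80021186} = \frac{5534716043}{7059589060699}$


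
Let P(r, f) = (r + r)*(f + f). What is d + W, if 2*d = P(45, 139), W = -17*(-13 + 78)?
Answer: 11405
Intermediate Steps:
W = -1105 (W = -17*65 = -1105)
P(r, f) = 4*f*r (P(r, f) = (2*r)*(2*f) = 4*f*r)
d = 12510 (d = (4*139*45)/2 = (½)*25020 = 12510)
d + W = 12510 - 1105 = 11405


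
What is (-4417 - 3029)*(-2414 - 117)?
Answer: 18845826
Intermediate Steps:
(-4417 - 3029)*(-2414 - 117) = -7446*(-2531) = 18845826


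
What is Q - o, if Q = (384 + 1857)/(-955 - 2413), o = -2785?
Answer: 9377639/3368 ≈ 2784.3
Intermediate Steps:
Q = -2241/3368 (Q = 2241/(-3368) = 2241*(-1/3368) = -2241/3368 ≈ -0.66538)
Q - o = -2241/3368 - 1*(-2785) = -2241/3368 + 2785 = 9377639/3368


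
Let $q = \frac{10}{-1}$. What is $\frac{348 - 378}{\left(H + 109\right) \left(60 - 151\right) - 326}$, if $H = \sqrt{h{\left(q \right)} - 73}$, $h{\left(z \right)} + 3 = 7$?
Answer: $\frac{51225}{17588569} - \frac{455 i \sqrt{69}}{17588569} \approx 0.0029124 - 0.00021488 i$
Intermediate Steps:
$q = -10$ ($q = 10 \left(-1\right) = -10$)
$h{\left(z \right)} = 4$ ($h{\left(z \right)} = -3 + 7 = 4$)
$H = i \sqrt{69}$ ($H = \sqrt{4 - 73} = \sqrt{-69} = i \sqrt{69} \approx 8.3066 i$)
$\frac{348 - 378}{\left(H + 109\right) \left(60 - 151\right) - 326} = \frac{348 - 378}{\left(i \sqrt{69} + 109\right) \left(60 - 151\right) - 326} = - \frac{30}{\left(109 + i \sqrt{69}\right) \left(-91\right) - 326} = - \frac{30}{\left(-9919 - 91 i \sqrt{69}\right) - 326} = - \frac{30}{-10245 - 91 i \sqrt{69}}$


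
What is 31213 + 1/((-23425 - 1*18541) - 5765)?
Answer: 1489827702/47731 ≈ 31213.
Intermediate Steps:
31213 + 1/((-23425 - 1*18541) - 5765) = 31213 + 1/((-23425 - 18541) - 5765) = 31213 + 1/(-41966 - 5765) = 31213 + 1/(-47731) = 31213 - 1/47731 = 1489827702/47731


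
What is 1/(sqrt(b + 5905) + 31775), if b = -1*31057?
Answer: 31775/1009675777 - 8*I*sqrt(393)/1009675777 ≈ 3.147e-5 - 1.5707e-7*I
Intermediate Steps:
b = -31057
1/(sqrt(b + 5905) + 31775) = 1/(sqrt(-31057 + 5905) + 31775) = 1/(sqrt(-25152) + 31775) = 1/(8*I*sqrt(393) + 31775) = 1/(31775 + 8*I*sqrt(393))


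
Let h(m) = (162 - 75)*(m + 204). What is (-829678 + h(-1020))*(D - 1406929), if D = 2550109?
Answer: -1029627930600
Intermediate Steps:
h(m) = 17748 + 87*m (h(m) = 87*(204 + m) = 17748 + 87*m)
(-829678 + h(-1020))*(D - 1406929) = (-829678 + (17748 + 87*(-1020)))*(2550109 - 1406929) = (-829678 + (17748 - 88740))*1143180 = (-829678 - 70992)*1143180 = -900670*1143180 = -1029627930600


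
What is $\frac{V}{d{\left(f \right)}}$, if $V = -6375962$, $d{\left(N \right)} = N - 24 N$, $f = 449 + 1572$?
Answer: $\frac{6375962}{46483} \approx 137.17$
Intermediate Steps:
$f = 2021$
$d{\left(N \right)} = - 23 N$
$\frac{V}{d{\left(f \right)}} = - \frac{6375962}{\left(-23\right) 2021} = - \frac{6375962}{-46483} = \left(-6375962\right) \left(- \frac{1}{46483}\right) = \frac{6375962}{46483}$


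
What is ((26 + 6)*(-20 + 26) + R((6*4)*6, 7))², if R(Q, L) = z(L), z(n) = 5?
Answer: 38809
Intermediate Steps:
R(Q, L) = 5
((26 + 6)*(-20 + 26) + R((6*4)*6, 7))² = ((26 + 6)*(-20 + 26) + 5)² = (32*6 + 5)² = (192 + 5)² = 197² = 38809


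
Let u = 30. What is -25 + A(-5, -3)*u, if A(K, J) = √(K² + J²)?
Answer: -25 + 30*√34 ≈ 149.93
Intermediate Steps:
A(K, J) = √(J² + K²)
-25 + A(-5, -3)*u = -25 + √((-3)² + (-5)²)*30 = -25 + √(9 + 25)*30 = -25 + √34*30 = -25 + 30*√34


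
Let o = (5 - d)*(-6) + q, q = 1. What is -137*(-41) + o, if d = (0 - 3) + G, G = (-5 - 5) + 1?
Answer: 5516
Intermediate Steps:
G = -9 (G = -10 + 1 = -9)
d = -12 (d = (0 - 3) - 9 = -3 - 9 = -12)
o = -101 (o = (5 - 1*(-12))*(-6) + 1 = (5 + 12)*(-6) + 1 = 17*(-6) + 1 = -102 + 1 = -101)
-137*(-41) + o = -137*(-41) - 101 = 5617 - 101 = 5516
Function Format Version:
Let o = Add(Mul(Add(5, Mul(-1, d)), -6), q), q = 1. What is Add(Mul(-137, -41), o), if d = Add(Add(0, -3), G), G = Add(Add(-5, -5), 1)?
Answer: 5516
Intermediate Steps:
G = -9 (G = Add(-10, 1) = -9)
d = -12 (d = Add(Add(0, -3), -9) = Add(-3, -9) = -12)
o = -101 (o = Add(Mul(Add(5, Mul(-1, -12)), -6), 1) = Add(Mul(Add(5, 12), -6), 1) = Add(Mul(17, -6), 1) = Add(-102, 1) = -101)
Add(Mul(-137, -41), o) = Add(Mul(-137, -41), -101) = Add(5617, -101) = 5516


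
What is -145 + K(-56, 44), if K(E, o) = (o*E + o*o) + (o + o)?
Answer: -585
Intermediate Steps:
K(E, o) = o² + 2*o + E*o (K(E, o) = (E*o + o²) + 2*o = (o² + E*o) + 2*o = o² + 2*o + E*o)
-145 + K(-56, 44) = -145 + 44*(2 - 56 + 44) = -145 + 44*(-10) = -145 - 440 = -585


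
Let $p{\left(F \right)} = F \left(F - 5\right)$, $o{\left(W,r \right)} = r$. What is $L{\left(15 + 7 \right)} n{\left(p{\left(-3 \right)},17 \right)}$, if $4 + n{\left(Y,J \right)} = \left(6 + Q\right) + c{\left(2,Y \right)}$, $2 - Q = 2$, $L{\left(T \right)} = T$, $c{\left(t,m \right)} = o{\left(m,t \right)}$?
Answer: $88$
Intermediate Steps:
$c{\left(t,m \right)} = t$
$p{\left(F \right)} = F \left(-5 + F\right)$
$Q = 0$ ($Q = 2 - 2 = 0$)
$n{\left(Y,J \right)} = 4$ ($n{\left(Y,J \right)} = -4 + \left(\left(6 + 0\right) + 2\right) = -4 + \left(6 + 2\right) = -4 + 8 = 4$)
$L{\left(15 + 7 \right)} n{\left(p{\left(-3 \right)},17 \right)} = \left(15 + 7\right) 4 = 22 \cdot 4 = 88$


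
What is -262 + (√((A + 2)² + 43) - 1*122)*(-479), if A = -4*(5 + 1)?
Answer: 58176 - 479*√527 ≈ 47180.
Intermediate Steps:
A = -24 (A = -4*6 = -24)
-262 + (√((A + 2)² + 43) - 1*122)*(-479) = -262 + (√((-24 + 2)² + 43) - 1*122)*(-479) = -262 + (√((-22)² + 43) - 122)*(-479) = -262 + (√(484 + 43) - 122)*(-479) = -262 + (√527 - 122)*(-479) = -262 + (-122 + √527)*(-479) = -262 + (58438 - 479*√527) = 58176 - 479*√527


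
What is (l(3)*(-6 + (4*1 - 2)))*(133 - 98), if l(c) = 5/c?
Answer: -700/3 ≈ -233.33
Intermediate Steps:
(l(3)*(-6 + (4*1 - 2)))*(133 - 98) = ((5/3)*(-6 + (4*1 - 2)))*(133 - 98) = ((5*(1/3))*(-6 + (4 - 2)))*35 = (5*(-6 + 2)/3)*35 = ((5/3)*(-4))*35 = -20/3*35 = -700/3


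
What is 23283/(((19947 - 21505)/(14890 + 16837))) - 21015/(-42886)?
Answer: -193169782629/407417 ≈ -4.7413e+5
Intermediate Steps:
23283/(((19947 - 21505)/(14890 + 16837))) - 21015/(-42886) = 23283/((-1558/31727)) - 21015*(-1/42886) = 23283/((-1558*1/31727)) + 21015/42886 = 23283/(-1558/31727) + 21015/42886 = 23283*(-31727/1558) + 21015/42886 = -738699741/1558 + 21015/42886 = -193169782629/407417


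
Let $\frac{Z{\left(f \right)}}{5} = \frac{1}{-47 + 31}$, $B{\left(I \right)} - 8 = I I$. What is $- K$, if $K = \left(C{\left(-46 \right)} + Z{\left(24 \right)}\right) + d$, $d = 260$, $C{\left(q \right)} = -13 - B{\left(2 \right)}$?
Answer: $- \frac{3755}{16} \approx -234.69$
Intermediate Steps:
$B{\left(I \right)} = 8 + I^{2}$ ($B{\left(I \right)} = 8 + I I = 8 + I^{2}$)
$C{\left(q \right)} = -25$ ($C{\left(q \right)} = -13 - \left(8 + 2^{2}\right) = -13 - \left(8 + 4\right) = -13 - 12 = -25$)
$Z{\left(f \right)} = - \frac{5}{16}$ ($Z{\left(f \right)} = \frac{5}{-47 + 31} = \frac{5}{-16} = 5 \left(- \frac{1}{16}\right) = - \frac{5}{16}$)
$K = \frac{3755}{16}$ ($K = \left(-25 - \frac{5}{16}\right) + 260 = - \frac{405}{16} + 260 = \frac{3755}{16} \approx 234.69$)
$- K = \left(-1\right) \frac{3755}{16} = - \frac{3755}{16}$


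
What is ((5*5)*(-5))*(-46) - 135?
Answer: 5615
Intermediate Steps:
((5*5)*(-5))*(-46) - 135 = (25*(-5))*(-46) - 135 = -125*(-46) - 135 = 5750 - 135 = 5615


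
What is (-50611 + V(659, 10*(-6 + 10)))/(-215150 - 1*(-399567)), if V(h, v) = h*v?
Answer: -24251/184417 ≈ -0.13150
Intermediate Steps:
(-50611 + V(659, 10*(-6 + 10)))/(-215150 - 1*(-399567)) = (-50611 + 659*(10*(-6 + 10)))/(-215150 - 1*(-399567)) = (-50611 + 659*(10*4))/(-215150 + 399567) = (-50611 + 659*40)/184417 = (-50611 + 26360)*(1/184417) = -24251*1/184417 = -24251/184417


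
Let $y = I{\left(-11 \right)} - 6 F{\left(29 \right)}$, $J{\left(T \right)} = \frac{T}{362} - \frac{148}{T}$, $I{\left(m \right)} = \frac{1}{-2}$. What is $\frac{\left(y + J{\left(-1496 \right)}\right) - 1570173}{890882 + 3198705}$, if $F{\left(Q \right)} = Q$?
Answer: $- \frac{53151688360}{138420251189} \approx -0.38399$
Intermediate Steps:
$I{\left(m \right)} = - \frac{1}{2}$
$J{\left(T \right)} = - \frac{148}{T} + \frac{T}{362}$ ($J{\left(T \right)} = T \frac{1}{362} - \frac{148}{T} = \frac{T}{362} - \frac{148}{T} = - \frac{148}{T} + \frac{T}{362}$)
$y = - \frac{349}{2}$ ($y = - \frac{1}{2} - 174 = - \frac{349}{2} \approx -174.5$)
$\frac{\left(y + J{\left(-1496 \right)}\right) - 1570173}{890882 + 3198705} = \frac{\left(- \frac{349}{2} + \left(- \frac{148}{-1496} + \frac{1}{362} \left(-1496\right)\right)\right) - 1570173}{890882 + 3198705} = \frac{\left(- \frac{349}{2} - \frac{273055}{67694}\right) - 1570173}{4089587} = \left(\left(- \frac{349}{2} + \left(\frac{37}{374} - \frac{748}{181}\right)\right) - 1570173\right) \frac{1}{4089587} = \left(\left(- \frac{349}{2} - \frac{273055}{67694}\right) - 1570173\right) \frac{1}{4089587} = \left(- \frac{6042829}{33847} - 1570173\right) \frac{1}{4089587} = \left(- \frac{53151688360}{33847}\right) \frac{1}{4089587} = - \frac{53151688360}{138420251189}$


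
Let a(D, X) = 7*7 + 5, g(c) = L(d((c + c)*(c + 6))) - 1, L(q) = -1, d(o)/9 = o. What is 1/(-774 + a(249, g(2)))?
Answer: -1/720 ≈ -0.0013889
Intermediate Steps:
d(o) = 9*o
g(c) = -2 (g(c) = -1 - 1 = -2)
a(D, X) = 54 (a(D, X) = 49 + 5 = 54)
1/(-774 + a(249, g(2))) = 1/(-774 + 54) = 1/(-720) = -1/720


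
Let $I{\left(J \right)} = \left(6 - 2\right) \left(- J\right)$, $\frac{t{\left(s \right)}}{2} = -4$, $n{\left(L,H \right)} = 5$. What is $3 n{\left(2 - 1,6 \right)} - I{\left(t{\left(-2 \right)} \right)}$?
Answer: $-17$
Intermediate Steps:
$t{\left(s \right)} = -8$ ($t{\left(s \right)} = 2 \left(-4\right) = -8$)
$I{\left(J \right)} = - 4 J$ ($I{\left(J \right)} = 4 \left(- J\right) = - 4 J$)
$3 n{\left(2 - 1,6 \right)} - I{\left(t{\left(-2 \right)} \right)} = 3 \cdot 5 - \left(-4\right) \left(-8\right) = 15 - 32 = -17$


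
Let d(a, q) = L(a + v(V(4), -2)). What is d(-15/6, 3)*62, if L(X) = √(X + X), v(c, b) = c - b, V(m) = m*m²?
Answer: 62*√127 ≈ 698.70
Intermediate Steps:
V(m) = m³
L(X) = √2*√X (L(X) = √(2*X) = √2*√X)
d(a, q) = √2*√(66 + a) (d(a, q) = √2*√(a + (4³ - 1*(-2))) = √2*√(a + (64 + 2)) = √2*√(a + 66) = √2*√(66 + a))
d(-15/6, 3)*62 = √(132 + 2*(-15/6))*62 = √(132 + 2*(-15*⅙))*62 = √(132 + 2*(-5/2))*62 = √(132 - 5)*62 = √127*62 = 62*√127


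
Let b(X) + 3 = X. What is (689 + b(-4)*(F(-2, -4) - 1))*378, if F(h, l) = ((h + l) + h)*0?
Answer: 263088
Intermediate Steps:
F(h, l) = 0 (F(h, l) = (l + 2*h)*0 = 0)
b(X) = -3 + X
(689 + b(-4)*(F(-2, -4) - 1))*378 = (689 + (-3 - 4)*(0 - 1))*378 = (689 - 7*(-1))*378 = (689 + 7)*378 = 696*378 = 263088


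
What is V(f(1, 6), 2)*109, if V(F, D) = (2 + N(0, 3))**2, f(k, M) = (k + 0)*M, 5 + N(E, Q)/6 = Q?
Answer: 10900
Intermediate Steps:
N(E, Q) = -30 + 6*Q
f(k, M) = M*k (f(k, M) = k*M = M*k)
V(F, D) = 100 (V(F, D) = (2 + (-30 + 6*3))**2 = (2 + (-30 + 18))**2 = (2 - 12)**2 = (-10)**2 = 100)
V(f(1, 6), 2)*109 = 100*109 = 10900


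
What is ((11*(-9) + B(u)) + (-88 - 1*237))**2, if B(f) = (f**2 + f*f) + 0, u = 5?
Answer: 139876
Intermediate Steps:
B(f) = 2*f**2 (B(f) = (f**2 + f**2) + 0 = 2*f**2 + 0 = 2*f**2)
((11*(-9) + B(u)) + (-88 - 1*237))**2 = ((11*(-9) + 2*5**2) + (-88 - 1*237))**2 = ((-99 + 2*25) + (-88 - 237))**2 = ((-99 + 50) - 325)**2 = (-49 - 325)**2 = (-374)**2 = 139876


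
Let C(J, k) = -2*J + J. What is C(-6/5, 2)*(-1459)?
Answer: -8754/5 ≈ -1750.8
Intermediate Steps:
C(J, k) = -J
C(-6/5, 2)*(-1459) = -(-6)/5*(-1459) = -1*(-6/5)*(-1459) = (6/5)*(-1459) = -8754/5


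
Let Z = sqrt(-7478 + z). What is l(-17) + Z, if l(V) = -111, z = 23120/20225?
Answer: -111 + 79*I*sqrt(19602070)/4045 ≈ -111.0 + 86.469*I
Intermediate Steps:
z = 4624/4045 (z = 23120*(1/20225) = 4624/4045 ≈ 1.1431)
Z = 79*I*sqrt(19602070)/4045 (Z = sqrt(-7478 + 4624/4045) = sqrt(-30243886/4045) = 79*I*sqrt(19602070)/4045 ≈ 86.469*I)
l(-17) + Z = -111 + 79*I*sqrt(19602070)/4045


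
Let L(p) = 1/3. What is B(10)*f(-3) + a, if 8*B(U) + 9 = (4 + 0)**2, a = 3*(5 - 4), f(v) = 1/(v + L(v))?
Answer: 171/64 ≈ 2.6719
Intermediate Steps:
L(p) = 1/3
f(v) = 1/(1/3 + v) (f(v) = 1/(v + 1/3) = 1/(1/3 + v))
a = 3 (a = 3*1 = 3)
B(U) = 7/8 (B(U) = -9/8 + (4 + 0)**2/8 = -9/8 + (1/8)*4**2 = -9/8 + (1/8)*16 = -9/8 + 2 = 7/8)
B(10)*f(-3) + a = 7*(3/(1 + 3*(-3)))/8 + 3 = 7*(3/(1 - 9))/8 + 3 = 7*(3/(-8))/8 + 3 = 7*(3*(-1/8))/8 + 3 = (7/8)*(-3/8) + 3 = -21/64 + 3 = 171/64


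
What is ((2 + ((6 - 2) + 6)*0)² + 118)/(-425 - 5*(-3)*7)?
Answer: -61/160 ≈ -0.38125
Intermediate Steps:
((2 + ((6 - 2) + 6)*0)² + 118)/(-425 - 5*(-3)*7) = ((2 + (4 + 6)*0)² + 118)/(-425 + 15*7) = ((2 + 10*0)² + 118)/(-425 + 105) = ((2 + 0)² + 118)/(-320) = (2² + 118)*(-1/320) = (4 + 118)*(-1/320) = 122*(-1/320) = -61/160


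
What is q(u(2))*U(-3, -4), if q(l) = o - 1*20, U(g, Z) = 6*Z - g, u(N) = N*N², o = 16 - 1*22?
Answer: 546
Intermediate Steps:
o = -6 (o = 16 - 22 = -6)
u(N) = N³
U(g, Z) = -g + 6*Z
q(l) = -26 (q(l) = -6 - 1*20 = -6 - 20 = -26)
q(u(2))*U(-3, -4) = -26*(-1*(-3) + 6*(-4)) = -26*(3 - 24) = -26*(-21) = 546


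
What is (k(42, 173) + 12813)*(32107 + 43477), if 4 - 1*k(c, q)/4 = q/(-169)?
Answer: 163926050112/169 ≈ 9.6998e+8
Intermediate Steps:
k(c, q) = 16 + 4*q/169 (k(c, q) = 16 - 4*q/(-169) = 16 - 4*q*(-1)/169 = 16 - (-4)*q/169 = 16 + 4*q/169)
(k(42, 173) + 12813)*(32107 + 43477) = ((16 + (4/169)*173) + 12813)*(32107 + 43477) = ((16 + 692/169) + 12813)*75584 = (3396/169 + 12813)*75584 = (2168793/169)*75584 = 163926050112/169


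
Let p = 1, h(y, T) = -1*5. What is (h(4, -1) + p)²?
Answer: 16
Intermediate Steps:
h(y, T) = -5
(h(4, -1) + p)² = (-5 + 1)² = (-4)² = 16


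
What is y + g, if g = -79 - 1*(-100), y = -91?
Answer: -70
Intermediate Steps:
g = 21 (g = -79 + 100 = 21)
y + g = -91 + 21 = -70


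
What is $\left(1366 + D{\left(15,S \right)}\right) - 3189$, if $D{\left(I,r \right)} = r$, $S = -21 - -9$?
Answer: $-1835$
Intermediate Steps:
$S = -12$ ($S = -21 + 9 = -12$)
$\left(1366 + D{\left(15,S \right)}\right) - 3189 = \left(1366 - 12\right) - 3189 = 1354 - 3189 = -1835$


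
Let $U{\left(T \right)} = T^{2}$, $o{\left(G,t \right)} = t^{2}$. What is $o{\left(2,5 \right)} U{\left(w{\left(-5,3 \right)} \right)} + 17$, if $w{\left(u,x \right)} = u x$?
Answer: $5642$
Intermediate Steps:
$o{\left(2,5 \right)} U{\left(w{\left(-5,3 \right)} \right)} + 17 = 5^{2} \left(\left(-5\right) 3\right)^{2} + 17 = 25 \left(-15\right)^{2} + 17 = 25 \cdot 225 + 17 = 5625 + 17 = 5642$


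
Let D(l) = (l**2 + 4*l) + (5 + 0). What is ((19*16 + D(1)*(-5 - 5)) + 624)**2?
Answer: 685584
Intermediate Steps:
D(l) = 5 + l**2 + 4*l (D(l) = (l**2 + 4*l) + 5 = 5 + l**2 + 4*l)
((19*16 + D(1)*(-5 - 5)) + 624)**2 = ((19*16 + (5 + 1**2 + 4*1)*(-5 - 5)) + 624)**2 = ((304 + (5 + 1 + 4)*(-10)) + 624)**2 = ((304 + 10*(-10)) + 624)**2 = ((304 - 100) + 624)**2 = (204 + 624)**2 = 828**2 = 685584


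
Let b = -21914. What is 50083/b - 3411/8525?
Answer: -501706229/186816850 ≈ -2.6856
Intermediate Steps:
50083/b - 3411/8525 = 50083/(-21914) - 3411/8525 = 50083*(-1/21914) - 3411*1/8525 = -50083/21914 - 3411/8525 = -501706229/186816850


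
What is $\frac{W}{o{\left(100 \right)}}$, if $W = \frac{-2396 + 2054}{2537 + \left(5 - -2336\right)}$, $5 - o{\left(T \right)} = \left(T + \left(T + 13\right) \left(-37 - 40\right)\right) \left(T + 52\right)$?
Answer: $- \frac{19}{354293747} \approx -5.3628 \cdot 10^{-8}$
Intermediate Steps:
$o{\left(T \right)} = 5 - \left(-1001 - 76 T\right) \left(52 + T\right)$ ($o{\left(T \right)} = 5 - \left(T + \left(T + 13\right) \left(-37 - 40\right)\right) \left(T + 52\right) = 5 - \left(T + \left(13 + T\right) \left(-77\right)\right) \left(52 + T\right) = 5 - \left(T - \left(1001 + 77 T\right)\right) \left(52 + T\right) = 5 - \left(-1001 - 76 T\right) \left(52 + T\right)$)
$W = - \frac{19}{271}$ ($W = - \frac{342}{2537 + \left(5 + 2336\right)} = - \frac{342}{2537 + 2341} = - \frac{342}{4878} = \left(-342\right) \frac{1}{4878} = - \frac{19}{271} \approx -0.070111$)
$\frac{W}{o{\left(100 \right)}} = - \frac{19}{271 \left(52057 + 76 \cdot 100^{2} + 4953 \cdot 100\right)} = - \frac{19}{271 \left(52057 + 76 \cdot 10000 + 495300\right)} = - \frac{19}{271 \left(52057 + 760000 + 495300\right)} = - \frac{19}{271 \cdot 1307357} = \left(- \frac{19}{271}\right) \frac{1}{1307357} = - \frac{19}{354293747}$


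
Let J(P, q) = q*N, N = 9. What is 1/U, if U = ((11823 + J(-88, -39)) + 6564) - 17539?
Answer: 1/497 ≈ 0.0020121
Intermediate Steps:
J(P, q) = 9*q (J(P, q) = q*9 = 9*q)
U = 497 (U = ((11823 + 9*(-39)) + 6564) - 17539 = ((11823 - 351) + 6564) - 17539 = (11472 + 6564) - 17539 = 18036 - 17539 = 497)
1/U = 1/497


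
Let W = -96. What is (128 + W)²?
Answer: 1024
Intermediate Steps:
(128 + W)² = (128 - 96)² = 32² = 1024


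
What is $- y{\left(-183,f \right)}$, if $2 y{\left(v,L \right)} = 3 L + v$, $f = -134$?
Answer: $\frac{585}{2} \approx 292.5$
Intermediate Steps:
$y{\left(v,L \right)} = \frac{v}{2} + \frac{3 L}{2}$ ($y{\left(v,L \right)} = \frac{3 L + v}{2} = \frac{v + 3 L}{2} = \frac{v}{2} + \frac{3 L}{2}$)
$- y{\left(-183,f \right)} = - (\frac{1}{2} \left(-183\right) + \frac{3}{2} \left(-134\right)) = - (- \frac{183}{2} - 201) = \left(-1\right) \left(- \frac{585}{2}\right) = \frac{585}{2}$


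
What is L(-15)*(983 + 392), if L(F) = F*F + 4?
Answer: 314875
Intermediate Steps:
L(F) = 4 + F**2 (L(F) = F**2 + 4 = 4 + F**2)
L(-15)*(983 + 392) = (4 + (-15)**2)*(983 + 392) = (4 + 225)*1375 = 229*1375 = 314875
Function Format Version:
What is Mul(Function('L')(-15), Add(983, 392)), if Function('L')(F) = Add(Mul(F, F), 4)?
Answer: 314875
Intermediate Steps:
Function('L')(F) = Add(4, Pow(F, 2)) (Function('L')(F) = Add(Pow(F, 2), 4) = Add(4, Pow(F, 2)))
Mul(Function('L')(-15), Add(983, 392)) = Mul(Add(4, Pow(-15, 2)), Add(983, 392)) = Mul(Add(4, 225), 1375) = Mul(229, 1375) = 314875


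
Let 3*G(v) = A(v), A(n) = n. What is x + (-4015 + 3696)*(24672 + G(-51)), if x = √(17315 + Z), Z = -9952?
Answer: -7864945 + √7363 ≈ -7.8649e+6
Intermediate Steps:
G(v) = v/3
x = √7363 (x = √(17315 - 9952) = √7363 ≈ 85.808)
x + (-4015 + 3696)*(24672 + G(-51)) = √7363 + (-4015 + 3696)*(24672 + (⅓)*(-51)) = √7363 - 319*(24672 - 17) = √7363 - 319*24655 = √7363 - 7864945 = -7864945 + √7363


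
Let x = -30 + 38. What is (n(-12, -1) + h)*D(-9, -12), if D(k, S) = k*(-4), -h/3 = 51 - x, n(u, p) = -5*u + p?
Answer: -2520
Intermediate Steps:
x = 8
n(u, p) = p - 5*u
h = -129 (h = -3*(51 - 1*8) = -3*(51 - 8) = -3*43 = -129)
D(k, S) = -4*k
(n(-12, -1) + h)*D(-9, -12) = ((-1 - 5*(-12)) - 129)*(-4*(-9)) = ((-1 + 60) - 129)*36 = (59 - 129)*36 = -70*36 = -2520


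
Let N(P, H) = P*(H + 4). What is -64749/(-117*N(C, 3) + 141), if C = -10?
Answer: -21583/2777 ≈ -7.7721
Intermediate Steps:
N(P, H) = P*(4 + H)
-64749/(-117*N(C, 3) + 141) = -64749/(-(-1170)*(4 + 3) + 141) = -64749/(-(-1170)*7 + 141) = -64749/(-117*(-70) + 141) = -64749/(8190 + 141) = -64749/8331 = -64749*1/8331 = -21583/2777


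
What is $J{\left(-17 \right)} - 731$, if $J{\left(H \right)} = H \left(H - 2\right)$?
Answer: $-408$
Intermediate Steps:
$J{\left(H \right)} = H \left(-2 + H\right)$
$J{\left(-17 \right)} - 731 = - 17 \left(-2 - 17\right) - 731 = \left(-17\right) \left(-19\right) - 731 = 323 - 731 = -408$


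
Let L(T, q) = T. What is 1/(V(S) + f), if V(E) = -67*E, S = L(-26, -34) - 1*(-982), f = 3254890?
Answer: 1/3190838 ≈ 3.1340e-7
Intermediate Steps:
S = 956 (S = -26 - 1*(-982) = -26 + 982 = 956)
1/(V(S) + f) = 1/(-67*956 + 3254890) = 1/(-64052 + 3254890) = 1/3190838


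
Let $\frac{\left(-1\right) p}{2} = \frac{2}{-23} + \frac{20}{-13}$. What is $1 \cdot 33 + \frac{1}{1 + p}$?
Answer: $\frac{42242}{1271} \approx 33.235$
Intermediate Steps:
$p = \frac{972}{299}$ ($p = - 2 \left(\frac{2}{-23} + \frac{20}{-13}\right) = - 2 \left(2 \left(- \frac{1}{23}\right) + 20 \left(- \frac{1}{13}\right)\right) = - 2 \left(- \frac{2}{23} - \frac{20}{13}\right) = \left(-2\right) \left(- \frac{486}{299}\right) = \frac{972}{299} \approx 3.2508$)
$1 \cdot 33 + \frac{1}{1 + p} = 1 \cdot 33 + \frac{1}{1 + \frac{972}{299}} = 33 + \frac{1}{\frac{1271}{299}} = 33 + \frac{299}{1271} = \frac{42242}{1271}$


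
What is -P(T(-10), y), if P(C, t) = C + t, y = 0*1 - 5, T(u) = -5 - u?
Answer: 0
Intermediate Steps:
y = -5 (y = 0 - 5 = -5)
-P(T(-10), y) = -((-5 - 1*(-10)) - 5) = -((-5 + 10) - 5) = -(5 - 5) = -1*0 = 0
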